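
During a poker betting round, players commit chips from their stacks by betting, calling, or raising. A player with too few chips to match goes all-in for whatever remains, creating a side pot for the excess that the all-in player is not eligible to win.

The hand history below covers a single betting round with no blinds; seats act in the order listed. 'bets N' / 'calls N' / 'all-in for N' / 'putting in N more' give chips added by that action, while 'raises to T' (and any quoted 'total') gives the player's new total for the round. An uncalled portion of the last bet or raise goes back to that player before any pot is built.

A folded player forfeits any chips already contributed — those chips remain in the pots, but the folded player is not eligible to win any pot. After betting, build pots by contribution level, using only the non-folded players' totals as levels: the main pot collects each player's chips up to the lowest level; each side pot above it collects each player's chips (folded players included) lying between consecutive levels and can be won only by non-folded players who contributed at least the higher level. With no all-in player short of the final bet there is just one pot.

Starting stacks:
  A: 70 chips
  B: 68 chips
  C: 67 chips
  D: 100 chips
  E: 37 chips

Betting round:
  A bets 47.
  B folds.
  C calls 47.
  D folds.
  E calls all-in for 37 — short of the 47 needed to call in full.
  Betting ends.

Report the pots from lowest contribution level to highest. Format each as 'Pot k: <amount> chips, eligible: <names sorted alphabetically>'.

Pot 1: 111 chips, eligible: A, C, E
Pot 2: 20 chips, eligible: A, C

Derivation:
Contributions: A=47, C=47, E=37
Folded: B, D
Pot levels (distinct totals of non-folded players): 37, 47
Layer 1-37: 37 each from A, C, E = 37*3 = 111 chips; eligible A, C, E
Layer 38-47: 10 each from A, C = 10*2 = 20 chips; eligible A, C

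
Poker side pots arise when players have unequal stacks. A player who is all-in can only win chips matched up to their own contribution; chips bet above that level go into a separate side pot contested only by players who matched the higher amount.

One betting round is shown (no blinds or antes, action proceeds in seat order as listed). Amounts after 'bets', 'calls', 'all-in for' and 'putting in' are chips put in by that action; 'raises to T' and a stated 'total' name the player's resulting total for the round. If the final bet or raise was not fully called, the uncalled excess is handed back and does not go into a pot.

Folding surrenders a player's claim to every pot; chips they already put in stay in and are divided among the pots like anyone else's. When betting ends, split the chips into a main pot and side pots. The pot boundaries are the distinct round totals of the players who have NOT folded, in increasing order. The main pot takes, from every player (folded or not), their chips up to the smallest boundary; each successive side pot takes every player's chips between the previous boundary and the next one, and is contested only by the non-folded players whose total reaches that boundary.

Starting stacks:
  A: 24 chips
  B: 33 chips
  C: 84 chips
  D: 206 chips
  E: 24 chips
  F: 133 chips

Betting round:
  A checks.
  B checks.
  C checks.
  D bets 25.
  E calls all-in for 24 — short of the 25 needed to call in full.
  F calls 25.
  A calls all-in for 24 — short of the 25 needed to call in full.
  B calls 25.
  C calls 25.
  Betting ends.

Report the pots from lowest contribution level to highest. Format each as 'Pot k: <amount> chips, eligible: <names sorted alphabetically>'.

Contributions: A=24, B=25, C=25, D=25, E=24, F=25
Pot levels (distinct totals of non-folded players): 24, 25
Layer 1-24: 24 each from A, B, C, D, E, F = 24*6 = 144 chips; eligible A, B, C, D, E, F
Layer 25-25: 1 each from B, C, D, F = 1*4 = 4 chips; eligible B, C, D, F

Pot 1: 144 chips, eligible: A, B, C, D, E, F
Pot 2: 4 chips, eligible: B, C, D, F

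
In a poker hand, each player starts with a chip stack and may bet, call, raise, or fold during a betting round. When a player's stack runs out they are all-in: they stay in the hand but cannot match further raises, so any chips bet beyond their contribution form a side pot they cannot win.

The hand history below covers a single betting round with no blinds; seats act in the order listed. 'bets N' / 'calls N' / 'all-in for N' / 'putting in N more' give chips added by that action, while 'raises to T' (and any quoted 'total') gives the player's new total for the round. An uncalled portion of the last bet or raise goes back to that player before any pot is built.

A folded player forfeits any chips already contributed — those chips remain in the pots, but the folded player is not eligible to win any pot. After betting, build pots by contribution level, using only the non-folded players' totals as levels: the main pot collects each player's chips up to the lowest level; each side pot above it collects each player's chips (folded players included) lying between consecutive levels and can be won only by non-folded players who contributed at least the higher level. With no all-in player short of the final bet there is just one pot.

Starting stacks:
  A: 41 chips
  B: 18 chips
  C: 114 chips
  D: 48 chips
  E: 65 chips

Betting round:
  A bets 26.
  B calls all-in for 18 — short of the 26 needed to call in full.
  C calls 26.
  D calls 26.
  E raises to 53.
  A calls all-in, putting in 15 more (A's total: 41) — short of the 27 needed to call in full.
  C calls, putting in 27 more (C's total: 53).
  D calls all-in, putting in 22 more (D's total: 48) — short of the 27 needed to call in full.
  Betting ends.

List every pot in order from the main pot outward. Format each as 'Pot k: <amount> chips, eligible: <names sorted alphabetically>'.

Pot 1: 90 chips, eligible: A, B, C, D, E
Pot 2: 92 chips, eligible: A, C, D, E
Pot 3: 21 chips, eligible: C, D, E
Pot 4: 10 chips, eligible: C, E

Derivation:
Contributions: A=41, B=18, C=53, D=48, E=53
Pot levels (distinct totals of non-folded players): 18, 41, 48, 53
Layer 1-18: 18 each from A, B, C, D, E = 18*5 = 90 chips; eligible A, B, C, D, E
Layer 19-41: 23 each from A, C, D, E = 23*4 = 92 chips; eligible A, C, D, E
Layer 42-48: 7 each from C, D, E = 7*3 = 21 chips; eligible C, D, E
Layer 49-53: 5 each from C, E = 5*2 = 10 chips; eligible C, E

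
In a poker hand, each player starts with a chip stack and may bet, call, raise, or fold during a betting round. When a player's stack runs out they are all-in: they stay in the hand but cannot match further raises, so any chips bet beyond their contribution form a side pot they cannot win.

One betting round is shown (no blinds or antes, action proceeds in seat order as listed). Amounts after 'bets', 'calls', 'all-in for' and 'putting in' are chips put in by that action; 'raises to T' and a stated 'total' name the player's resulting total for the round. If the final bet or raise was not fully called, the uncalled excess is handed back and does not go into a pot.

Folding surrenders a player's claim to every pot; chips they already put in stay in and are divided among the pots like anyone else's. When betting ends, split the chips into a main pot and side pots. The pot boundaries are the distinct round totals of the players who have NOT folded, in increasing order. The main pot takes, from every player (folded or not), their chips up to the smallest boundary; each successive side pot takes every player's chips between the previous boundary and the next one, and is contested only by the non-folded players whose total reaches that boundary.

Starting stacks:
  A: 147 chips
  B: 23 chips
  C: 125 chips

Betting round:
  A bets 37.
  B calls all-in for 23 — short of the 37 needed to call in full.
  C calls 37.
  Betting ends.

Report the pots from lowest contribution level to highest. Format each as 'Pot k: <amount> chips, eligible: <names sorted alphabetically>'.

Pot 1: 69 chips, eligible: A, B, C
Pot 2: 28 chips, eligible: A, C

Derivation:
Contributions: A=37, B=23, C=37
Pot levels (distinct totals of non-folded players): 23, 37
Layer 1-23: 23 each from A, B, C = 23*3 = 69 chips; eligible A, B, C
Layer 24-37: 14 each from A, C = 14*2 = 28 chips; eligible A, C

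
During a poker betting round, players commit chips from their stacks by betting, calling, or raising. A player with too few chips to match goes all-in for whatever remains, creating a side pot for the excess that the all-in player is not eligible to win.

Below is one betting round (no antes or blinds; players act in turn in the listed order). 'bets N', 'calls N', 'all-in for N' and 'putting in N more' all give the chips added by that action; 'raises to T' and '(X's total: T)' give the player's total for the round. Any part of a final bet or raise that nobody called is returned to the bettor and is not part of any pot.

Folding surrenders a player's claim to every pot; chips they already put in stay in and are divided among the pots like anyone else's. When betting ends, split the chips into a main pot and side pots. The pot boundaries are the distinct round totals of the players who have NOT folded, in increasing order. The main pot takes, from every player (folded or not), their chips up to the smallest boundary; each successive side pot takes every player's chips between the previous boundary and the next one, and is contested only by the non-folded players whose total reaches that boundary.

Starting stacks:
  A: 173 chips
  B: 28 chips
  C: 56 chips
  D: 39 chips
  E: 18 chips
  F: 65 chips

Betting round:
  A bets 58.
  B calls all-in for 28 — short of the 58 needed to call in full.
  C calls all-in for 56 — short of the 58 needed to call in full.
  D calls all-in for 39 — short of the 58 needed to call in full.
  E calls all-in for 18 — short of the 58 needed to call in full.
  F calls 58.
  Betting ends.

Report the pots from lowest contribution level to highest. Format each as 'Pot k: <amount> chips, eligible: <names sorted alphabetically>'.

Contributions: A=58, B=28, C=56, D=39, E=18, F=58
Pot levels (distinct totals of non-folded players): 18, 28, 39, 56, 58
Layer 1-18: 18 each from A, B, C, D, E, F = 18*6 = 108 chips; eligible A, B, C, D, E, F
Layer 19-28: 10 each from A, B, C, D, F = 10*5 = 50 chips; eligible A, B, C, D, F
Layer 29-39: 11 each from A, C, D, F = 11*4 = 44 chips; eligible A, C, D, F
Layer 40-56: 17 each from A, C, F = 17*3 = 51 chips; eligible A, C, F
Layer 57-58: 2 each from A, F = 2*2 = 4 chips; eligible A, F

Pot 1: 108 chips, eligible: A, B, C, D, E, F
Pot 2: 50 chips, eligible: A, B, C, D, F
Pot 3: 44 chips, eligible: A, C, D, F
Pot 4: 51 chips, eligible: A, C, F
Pot 5: 4 chips, eligible: A, F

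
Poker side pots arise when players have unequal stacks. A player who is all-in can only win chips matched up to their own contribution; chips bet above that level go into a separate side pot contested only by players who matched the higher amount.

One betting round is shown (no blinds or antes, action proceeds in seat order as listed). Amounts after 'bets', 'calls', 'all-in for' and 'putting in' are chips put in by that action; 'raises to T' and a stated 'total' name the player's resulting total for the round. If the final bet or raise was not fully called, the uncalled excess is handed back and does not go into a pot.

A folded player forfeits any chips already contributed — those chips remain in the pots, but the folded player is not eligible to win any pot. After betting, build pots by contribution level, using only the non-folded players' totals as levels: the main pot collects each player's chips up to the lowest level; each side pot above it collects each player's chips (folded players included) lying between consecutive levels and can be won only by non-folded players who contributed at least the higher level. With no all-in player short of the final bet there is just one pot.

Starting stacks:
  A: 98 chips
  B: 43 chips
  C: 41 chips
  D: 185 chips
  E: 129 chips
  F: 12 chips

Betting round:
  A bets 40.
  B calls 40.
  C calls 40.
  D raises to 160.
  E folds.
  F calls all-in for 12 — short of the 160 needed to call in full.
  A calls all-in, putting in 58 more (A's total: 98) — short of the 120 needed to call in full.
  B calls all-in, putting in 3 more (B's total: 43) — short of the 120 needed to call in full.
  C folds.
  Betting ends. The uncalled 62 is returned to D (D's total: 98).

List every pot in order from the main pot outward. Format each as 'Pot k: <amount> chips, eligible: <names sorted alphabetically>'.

Pot 1: 60 chips, eligible: A, B, D, F
Pot 2: 121 chips, eligible: A, B, D
Pot 3: 110 chips, eligible: A, D

Derivation:
Contributions (after 62 returned to D): A=98, B=43, C=40, D=98, F=12
Folded: C, E
Pot levels (distinct totals of non-folded players): 12, 43, 98
Layer 1-12: 12 each from A, B, C, D, F = 12*5 = 60 chips; eligible A, B, D, F
Layer 13-43: A 31 + B 31 + C 28 + D 31 = 121 chips; eligible A, B, D
Layer 44-98: 55 each from A, D = 55*2 = 110 chips; eligible A, D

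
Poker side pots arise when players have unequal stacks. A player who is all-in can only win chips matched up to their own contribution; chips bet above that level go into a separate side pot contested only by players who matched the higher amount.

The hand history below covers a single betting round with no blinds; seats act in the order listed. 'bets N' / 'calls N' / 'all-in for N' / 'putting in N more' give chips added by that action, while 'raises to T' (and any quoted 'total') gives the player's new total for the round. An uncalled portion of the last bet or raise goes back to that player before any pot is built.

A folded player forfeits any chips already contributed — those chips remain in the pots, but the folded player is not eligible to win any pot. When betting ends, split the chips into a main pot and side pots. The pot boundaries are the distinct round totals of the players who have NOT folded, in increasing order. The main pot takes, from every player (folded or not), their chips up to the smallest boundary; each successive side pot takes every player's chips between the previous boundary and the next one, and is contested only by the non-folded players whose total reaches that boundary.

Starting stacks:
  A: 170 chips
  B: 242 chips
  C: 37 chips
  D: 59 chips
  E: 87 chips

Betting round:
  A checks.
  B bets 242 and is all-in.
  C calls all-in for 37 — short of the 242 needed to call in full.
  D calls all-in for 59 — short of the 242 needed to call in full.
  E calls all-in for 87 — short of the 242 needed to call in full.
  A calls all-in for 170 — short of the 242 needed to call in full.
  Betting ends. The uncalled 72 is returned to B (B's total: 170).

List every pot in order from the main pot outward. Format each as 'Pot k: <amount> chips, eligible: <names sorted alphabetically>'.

Pot 1: 185 chips, eligible: A, B, C, D, E
Pot 2: 88 chips, eligible: A, B, D, E
Pot 3: 84 chips, eligible: A, B, E
Pot 4: 166 chips, eligible: A, B

Derivation:
Contributions (after 72 returned to B): A=170, B=170, C=37, D=59, E=87
Pot levels (distinct totals of non-folded players): 37, 59, 87, 170
Layer 1-37: 37 each from A, B, C, D, E = 37*5 = 185 chips; eligible A, B, C, D, E
Layer 38-59: 22 each from A, B, D, E = 22*4 = 88 chips; eligible A, B, D, E
Layer 60-87: 28 each from A, B, E = 28*3 = 84 chips; eligible A, B, E
Layer 88-170: 83 each from A, B = 83*2 = 166 chips; eligible A, B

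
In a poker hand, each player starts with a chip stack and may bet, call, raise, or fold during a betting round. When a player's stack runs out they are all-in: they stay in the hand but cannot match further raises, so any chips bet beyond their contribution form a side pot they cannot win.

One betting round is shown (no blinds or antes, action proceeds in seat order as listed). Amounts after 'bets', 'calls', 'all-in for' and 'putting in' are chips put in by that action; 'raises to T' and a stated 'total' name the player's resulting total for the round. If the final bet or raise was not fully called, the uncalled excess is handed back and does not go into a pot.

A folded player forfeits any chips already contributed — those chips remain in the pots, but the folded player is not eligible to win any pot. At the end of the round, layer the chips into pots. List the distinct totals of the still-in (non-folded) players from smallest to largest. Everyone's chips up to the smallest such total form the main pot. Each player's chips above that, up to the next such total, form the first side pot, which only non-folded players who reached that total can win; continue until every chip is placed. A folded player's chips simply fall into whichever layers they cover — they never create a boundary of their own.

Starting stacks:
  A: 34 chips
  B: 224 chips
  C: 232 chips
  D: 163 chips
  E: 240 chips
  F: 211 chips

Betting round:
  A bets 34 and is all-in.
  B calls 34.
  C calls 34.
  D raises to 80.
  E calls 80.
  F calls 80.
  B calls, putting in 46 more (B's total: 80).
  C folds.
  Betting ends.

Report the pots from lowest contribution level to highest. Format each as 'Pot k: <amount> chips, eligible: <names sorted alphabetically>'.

Contributions: A=34, B=80, C=34, D=80, E=80, F=80
Folded: C
Pot levels (distinct totals of non-folded players): 34, 80
Layer 1-34: 34 each from A, B, C, D, E, F = 34*6 = 204 chips; eligible A, B, D, E, F
Layer 35-80: 46 each from B, D, E, F = 46*4 = 184 chips; eligible B, D, E, F

Pot 1: 204 chips, eligible: A, B, D, E, F
Pot 2: 184 chips, eligible: B, D, E, F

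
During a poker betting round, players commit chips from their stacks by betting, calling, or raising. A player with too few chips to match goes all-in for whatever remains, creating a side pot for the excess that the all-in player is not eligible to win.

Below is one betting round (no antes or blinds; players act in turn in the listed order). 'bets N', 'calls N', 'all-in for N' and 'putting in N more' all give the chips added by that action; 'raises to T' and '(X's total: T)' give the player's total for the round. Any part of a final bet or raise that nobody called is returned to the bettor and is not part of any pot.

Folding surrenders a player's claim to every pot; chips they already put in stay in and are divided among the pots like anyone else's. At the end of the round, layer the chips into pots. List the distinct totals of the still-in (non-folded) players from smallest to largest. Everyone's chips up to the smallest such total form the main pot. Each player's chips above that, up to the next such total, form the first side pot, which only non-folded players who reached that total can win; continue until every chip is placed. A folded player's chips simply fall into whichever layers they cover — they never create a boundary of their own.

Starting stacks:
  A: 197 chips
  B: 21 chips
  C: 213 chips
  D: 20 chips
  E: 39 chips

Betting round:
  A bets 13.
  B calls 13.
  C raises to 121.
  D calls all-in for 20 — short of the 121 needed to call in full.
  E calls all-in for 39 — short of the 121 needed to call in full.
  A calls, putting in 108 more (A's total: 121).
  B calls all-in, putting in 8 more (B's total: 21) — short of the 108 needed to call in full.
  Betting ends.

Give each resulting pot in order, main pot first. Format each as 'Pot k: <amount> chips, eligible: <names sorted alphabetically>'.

Contributions: A=121, B=21, C=121, D=20, E=39
Pot levels (distinct totals of non-folded players): 20, 21, 39, 121
Layer 1-20: 20 each from A, B, C, D, E = 20*5 = 100 chips; eligible A, B, C, D, E
Layer 21-21: 1 each from A, B, C, E = 1*4 = 4 chips; eligible A, B, C, E
Layer 22-39: 18 each from A, C, E = 18*3 = 54 chips; eligible A, C, E
Layer 40-121: 82 each from A, C = 82*2 = 164 chips; eligible A, C

Pot 1: 100 chips, eligible: A, B, C, D, E
Pot 2: 4 chips, eligible: A, B, C, E
Pot 3: 54 chips, eligible: A, C, E
Pot 4: 164 chips, eligible: A, C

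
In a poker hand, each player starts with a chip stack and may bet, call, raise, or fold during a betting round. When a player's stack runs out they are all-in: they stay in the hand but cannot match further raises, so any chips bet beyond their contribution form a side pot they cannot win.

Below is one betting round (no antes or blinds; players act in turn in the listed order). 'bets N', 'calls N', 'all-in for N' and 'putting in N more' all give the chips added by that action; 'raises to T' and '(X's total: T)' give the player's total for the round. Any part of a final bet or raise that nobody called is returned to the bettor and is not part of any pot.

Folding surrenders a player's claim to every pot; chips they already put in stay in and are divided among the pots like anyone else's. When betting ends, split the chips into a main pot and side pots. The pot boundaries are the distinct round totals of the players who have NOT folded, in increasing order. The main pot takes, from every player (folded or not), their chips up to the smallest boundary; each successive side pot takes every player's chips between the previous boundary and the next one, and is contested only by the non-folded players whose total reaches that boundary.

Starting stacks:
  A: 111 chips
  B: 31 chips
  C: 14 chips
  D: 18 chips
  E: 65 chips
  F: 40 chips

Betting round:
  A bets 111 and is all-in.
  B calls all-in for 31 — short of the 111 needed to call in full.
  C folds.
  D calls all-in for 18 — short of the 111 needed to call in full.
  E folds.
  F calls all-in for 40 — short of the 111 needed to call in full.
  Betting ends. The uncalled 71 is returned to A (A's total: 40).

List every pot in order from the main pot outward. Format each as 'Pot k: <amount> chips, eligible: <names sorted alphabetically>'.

Pot 1: 72 chips, eligible: A, B, D, F
Pot 2: 39 chips, eligible: A, B, F
Pot 3: 18 chips, eligible: A, F

Derivation:
Contributions (after 71 returned to A): A=40, B=31, D=18, F=40
Folded: C, E
Pot levels (distinct totals of non-folded players): 18, 31, 40
Layer 1-18: 18 each from A, B, D, F = 18*4 = 72 chips; eligible A, B, D, F
Layer 19-31: 13 each from A, B, F = 13*3 = 39 chips; eligible A, B, F
Layer 32-40: 9 each from A, F = 9*2 = 18 chips; eligible A, F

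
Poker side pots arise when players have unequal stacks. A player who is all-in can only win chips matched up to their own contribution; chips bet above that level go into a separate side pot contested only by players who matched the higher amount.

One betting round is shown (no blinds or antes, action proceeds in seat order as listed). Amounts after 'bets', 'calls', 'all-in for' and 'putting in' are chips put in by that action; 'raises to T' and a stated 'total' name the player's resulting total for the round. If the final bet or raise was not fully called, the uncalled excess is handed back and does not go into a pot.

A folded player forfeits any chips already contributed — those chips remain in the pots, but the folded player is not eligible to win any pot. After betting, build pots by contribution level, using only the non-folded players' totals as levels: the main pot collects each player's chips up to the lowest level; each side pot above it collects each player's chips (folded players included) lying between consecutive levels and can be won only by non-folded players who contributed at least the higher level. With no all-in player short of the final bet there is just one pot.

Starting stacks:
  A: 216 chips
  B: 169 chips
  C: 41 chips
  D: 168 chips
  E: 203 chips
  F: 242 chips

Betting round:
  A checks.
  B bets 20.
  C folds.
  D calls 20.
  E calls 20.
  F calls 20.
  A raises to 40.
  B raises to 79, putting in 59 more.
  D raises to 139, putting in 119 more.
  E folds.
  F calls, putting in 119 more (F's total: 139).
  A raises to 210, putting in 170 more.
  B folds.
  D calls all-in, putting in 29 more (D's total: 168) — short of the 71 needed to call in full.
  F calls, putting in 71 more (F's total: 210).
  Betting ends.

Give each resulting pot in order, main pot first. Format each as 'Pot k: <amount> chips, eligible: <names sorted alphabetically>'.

Pot 1: 603 chips, eligible: A, D, F
Pot 2: 84 chips, eligible: A, F

Derivation:
Contributions: A=210, B=79, D=168, E=20, F=210
Folded: B, C, E
Pot levels (distinct totals of non-folded players): 168, 210
Layer 1-168: A 168 + B 79 + D 168 + E 20 + F 168 = 603 chips; eligible A, D, F
Layer 169-210: 42 each from A, F = 42*2 = 84 chips; eligible A, F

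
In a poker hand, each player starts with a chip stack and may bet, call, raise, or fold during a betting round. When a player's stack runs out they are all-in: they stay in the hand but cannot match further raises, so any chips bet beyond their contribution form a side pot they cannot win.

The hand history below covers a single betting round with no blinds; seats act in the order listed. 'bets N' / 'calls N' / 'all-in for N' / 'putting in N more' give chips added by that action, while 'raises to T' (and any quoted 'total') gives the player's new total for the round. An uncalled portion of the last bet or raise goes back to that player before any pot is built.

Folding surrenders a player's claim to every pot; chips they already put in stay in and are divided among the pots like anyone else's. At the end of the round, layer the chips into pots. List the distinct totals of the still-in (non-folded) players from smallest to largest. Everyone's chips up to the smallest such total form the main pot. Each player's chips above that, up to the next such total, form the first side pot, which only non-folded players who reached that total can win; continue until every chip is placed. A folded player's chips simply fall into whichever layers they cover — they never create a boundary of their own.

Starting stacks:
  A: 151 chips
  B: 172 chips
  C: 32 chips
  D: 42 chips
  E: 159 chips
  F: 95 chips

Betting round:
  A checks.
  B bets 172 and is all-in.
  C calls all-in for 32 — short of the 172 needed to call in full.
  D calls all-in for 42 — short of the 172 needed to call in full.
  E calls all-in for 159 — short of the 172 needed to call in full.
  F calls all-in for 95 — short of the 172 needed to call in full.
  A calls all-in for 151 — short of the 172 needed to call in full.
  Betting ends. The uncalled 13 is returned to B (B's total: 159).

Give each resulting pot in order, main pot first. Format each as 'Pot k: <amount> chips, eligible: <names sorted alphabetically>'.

Pot 1: 192 chips, eligible: A, B, C, D, E, F
Pot 2: 50 chips, eligible: A, B, D, E, F
Pot 3: 212 chips, eligible: A, B, E, F
Pot 4: 168 chips, eligible: A, B, E
Pot 5: 16 chips, eligible: B, E

Derivation:
Contributions (after 13 returned to B): A=151, B=159, C=32, D=42, E=159, F=95
Pot levels (distinct totals of non-folded players): 32, 42, 95, 151, 159
Layer 1-32: 32 each from A, B, C, D, E, F = 32*6 = 192 chips; eligible A, B, C, D, E, F
Layer 33-42: 10 each from A, B, D, E, F = 10*5 = 50 chips; eligible A, B, D, E, F
Layer 43-95: 53 each from A, B, E, F = 53*4 = 212 chips; eligible A, B, E, F
Layer 96-151: 56 each from A, B, E = 56*3 = 168 chips; eligible A, B, E
Layer 152-159: 8 each from B, E = 8*2 = 16 chips; eligible B, E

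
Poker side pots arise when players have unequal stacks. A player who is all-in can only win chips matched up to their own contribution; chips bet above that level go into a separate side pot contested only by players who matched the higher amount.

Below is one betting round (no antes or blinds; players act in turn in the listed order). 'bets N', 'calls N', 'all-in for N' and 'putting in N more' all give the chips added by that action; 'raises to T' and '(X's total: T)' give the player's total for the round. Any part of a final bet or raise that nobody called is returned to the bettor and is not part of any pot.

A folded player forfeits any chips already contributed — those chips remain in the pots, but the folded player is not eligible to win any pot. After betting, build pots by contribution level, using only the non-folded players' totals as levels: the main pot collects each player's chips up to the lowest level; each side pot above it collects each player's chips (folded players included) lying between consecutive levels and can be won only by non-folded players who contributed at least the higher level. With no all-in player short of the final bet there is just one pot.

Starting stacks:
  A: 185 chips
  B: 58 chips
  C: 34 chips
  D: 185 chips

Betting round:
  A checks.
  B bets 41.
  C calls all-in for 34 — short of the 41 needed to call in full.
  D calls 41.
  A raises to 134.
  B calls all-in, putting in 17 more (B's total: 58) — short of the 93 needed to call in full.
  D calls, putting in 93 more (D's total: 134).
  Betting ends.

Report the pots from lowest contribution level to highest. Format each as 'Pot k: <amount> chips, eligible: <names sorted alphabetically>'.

Pot 1: 136 chips, eligible: A, B, C, D
Pot 2: 72 chips, eligible: A, B, D
Pot 3: 152 chips, eligible: A, D

Derivation:
Contributions: A=134, B=58, C=34, D=134
Pot levels (distinct totals of non-folded players): 34, 58, 134
Layer 1-34: 34 each from A, B, C, D = 34*4 = 136 chips; eligible A, B, C, D
Layer 35-58: 24 each from A, B, D = 24*3 = 72 chips; eligible A, B, D
Layer 59-134: 76 each from A, D = 76*2 = 152 chips; eligible A, D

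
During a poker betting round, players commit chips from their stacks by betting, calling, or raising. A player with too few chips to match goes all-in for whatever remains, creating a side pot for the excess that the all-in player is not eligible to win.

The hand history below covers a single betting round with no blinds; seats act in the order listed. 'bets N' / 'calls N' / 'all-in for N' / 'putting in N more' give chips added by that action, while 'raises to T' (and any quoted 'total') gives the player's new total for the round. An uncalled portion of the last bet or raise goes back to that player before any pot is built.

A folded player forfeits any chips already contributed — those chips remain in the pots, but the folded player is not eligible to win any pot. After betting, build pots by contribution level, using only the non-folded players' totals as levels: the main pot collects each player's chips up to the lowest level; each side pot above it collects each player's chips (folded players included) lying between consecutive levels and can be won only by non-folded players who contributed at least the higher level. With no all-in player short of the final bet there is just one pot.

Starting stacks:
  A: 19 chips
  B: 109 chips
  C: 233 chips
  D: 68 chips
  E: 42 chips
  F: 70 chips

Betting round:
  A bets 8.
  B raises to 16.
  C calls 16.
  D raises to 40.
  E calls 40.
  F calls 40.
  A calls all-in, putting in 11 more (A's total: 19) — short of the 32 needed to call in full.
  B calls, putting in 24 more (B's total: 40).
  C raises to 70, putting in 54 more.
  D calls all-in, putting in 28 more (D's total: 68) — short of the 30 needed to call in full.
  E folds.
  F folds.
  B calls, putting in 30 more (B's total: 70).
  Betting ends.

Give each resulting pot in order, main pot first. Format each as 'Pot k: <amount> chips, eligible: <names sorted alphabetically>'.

Contributions: A=19, B=70, C=70, D=68, E=40, F=40
Folded: E, F
Pot levels (distinct totals of non-folded players): 19, 68, 70
Layer 1-19: 19 each from A, B, C, D, E, F = 19*6 = 114 chips; eligible A, B, C, D
Layer 20-68: B 49 + C 49 + D 49 + E 21 + F 21 = 189 chips; eligible B, C, D
Layer 69-70: 2 each from B, C = 2*2 = 4 chips; eligible B, C

Pot 1: 114 chips, eligible: A, B, C, D
Pot 2: 189 chips, eligible: B, C, D
Pot 3: 4 chips, eligible: B, C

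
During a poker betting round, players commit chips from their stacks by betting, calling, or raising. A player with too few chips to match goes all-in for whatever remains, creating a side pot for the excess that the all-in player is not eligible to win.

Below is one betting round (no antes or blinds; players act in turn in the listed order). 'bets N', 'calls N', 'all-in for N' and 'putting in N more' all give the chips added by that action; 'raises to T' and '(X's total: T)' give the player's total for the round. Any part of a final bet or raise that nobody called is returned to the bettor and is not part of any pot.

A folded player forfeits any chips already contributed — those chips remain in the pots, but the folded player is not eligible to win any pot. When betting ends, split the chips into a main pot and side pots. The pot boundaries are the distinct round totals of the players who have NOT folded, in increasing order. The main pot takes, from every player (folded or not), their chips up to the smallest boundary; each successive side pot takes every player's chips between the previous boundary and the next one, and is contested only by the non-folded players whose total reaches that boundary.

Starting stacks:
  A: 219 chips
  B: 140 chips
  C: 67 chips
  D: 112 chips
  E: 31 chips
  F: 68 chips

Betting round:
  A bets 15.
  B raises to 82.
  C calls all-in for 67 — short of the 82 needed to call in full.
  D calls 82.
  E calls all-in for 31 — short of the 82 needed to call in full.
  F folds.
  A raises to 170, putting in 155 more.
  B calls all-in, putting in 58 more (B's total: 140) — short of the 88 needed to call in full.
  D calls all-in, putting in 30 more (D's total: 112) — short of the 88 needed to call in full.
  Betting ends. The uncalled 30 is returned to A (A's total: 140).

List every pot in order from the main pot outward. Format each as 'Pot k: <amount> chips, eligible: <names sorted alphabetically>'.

Contributions (after 30 returned to A): A=140, B=140, C=67, D=112, E=31
Folded: F
Pot levels (distinct totals of non-folded players): 31, 67, 112, 140
Layer 1-31: 31 each from A, B, C, D, E = 31*5 = 155 chips; eligible A, B, C, D, E
Layer 32-67: 36 each from A, B, C, D = 36*4 = 144 chips; eligible A, B, C, D
Layer 68-112: 45 each from A, B, D = 45*3 = 135 chips; eligible A, B, D
Layer 113-140: 28 each from A, B = 28*2 = 56 chips; eligible A, B

Pot 1: 155 chips, eligible: A, B, C, D, E
Pot 2: 144 chips, eligible: A, B, C, D
Pot 3: 135 chips, eligible: A, B, D
Pot 4: 56 chips, eligible: A, B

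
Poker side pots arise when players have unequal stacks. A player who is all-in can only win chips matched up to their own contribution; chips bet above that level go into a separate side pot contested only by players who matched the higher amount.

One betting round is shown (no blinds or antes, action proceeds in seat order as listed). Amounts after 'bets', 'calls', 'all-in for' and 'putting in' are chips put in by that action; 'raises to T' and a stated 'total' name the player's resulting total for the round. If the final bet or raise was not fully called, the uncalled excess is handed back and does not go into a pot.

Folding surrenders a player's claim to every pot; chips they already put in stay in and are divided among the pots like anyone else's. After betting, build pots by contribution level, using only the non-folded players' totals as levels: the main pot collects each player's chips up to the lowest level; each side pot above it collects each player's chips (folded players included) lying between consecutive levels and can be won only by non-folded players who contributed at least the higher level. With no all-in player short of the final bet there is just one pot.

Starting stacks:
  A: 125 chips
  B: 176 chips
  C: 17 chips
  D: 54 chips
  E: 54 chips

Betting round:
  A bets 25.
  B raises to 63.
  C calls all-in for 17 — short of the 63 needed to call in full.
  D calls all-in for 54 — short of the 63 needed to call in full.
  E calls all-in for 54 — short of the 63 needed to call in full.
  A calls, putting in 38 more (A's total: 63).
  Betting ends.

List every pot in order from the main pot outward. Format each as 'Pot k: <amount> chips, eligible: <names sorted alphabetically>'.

Contributions: A=63, B=63, C=17, D=54, E=54
Pot levels (distinct totals of non-folded players): 17, 54, 63
Layer 1-17: 17 each from A, B, C, D, E = 17*5 = 85 chips; eligible A, B, C, D, E
Layer 18-54: 37 each from A, B, D, E = 37*4 = 148 chips; eligible A, B, D, E
Layer 55-63: 9 each from A, B = 9*2 = 18 chips; eligible A, B

Pot 1: 85 chips, eligible: A, B, C, D, E
Pot 2: 148 chips, eligible: A, B, D, E
Pot 3: 18 chips, eligible: A, B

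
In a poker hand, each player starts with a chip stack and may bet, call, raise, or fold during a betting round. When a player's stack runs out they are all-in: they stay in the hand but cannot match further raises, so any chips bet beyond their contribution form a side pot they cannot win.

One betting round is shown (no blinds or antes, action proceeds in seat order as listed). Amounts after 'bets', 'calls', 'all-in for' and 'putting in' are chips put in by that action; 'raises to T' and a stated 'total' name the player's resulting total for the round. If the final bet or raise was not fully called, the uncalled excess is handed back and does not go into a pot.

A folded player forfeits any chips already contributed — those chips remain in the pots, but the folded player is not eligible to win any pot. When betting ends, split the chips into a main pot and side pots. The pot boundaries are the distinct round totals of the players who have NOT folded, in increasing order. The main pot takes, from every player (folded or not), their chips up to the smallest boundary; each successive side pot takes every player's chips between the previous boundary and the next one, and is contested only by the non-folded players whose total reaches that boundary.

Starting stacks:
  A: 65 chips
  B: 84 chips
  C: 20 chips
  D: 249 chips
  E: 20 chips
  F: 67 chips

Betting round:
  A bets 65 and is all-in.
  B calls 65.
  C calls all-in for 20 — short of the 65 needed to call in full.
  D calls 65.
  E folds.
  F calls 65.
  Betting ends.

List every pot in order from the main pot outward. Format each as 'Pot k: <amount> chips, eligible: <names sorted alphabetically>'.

Pot 1: 100 chips, eligible: A, B, C, D, F
Pot 2: 180 chips, eligible: A, B, D, F

Derivation:
Contributions: A=65, B=65, C=20, D=65, F=65
Folded: E
Pot levels (distinct totals of non-folded players): 20, 65
Layer 1-20: 20 each from A, B, C, D, F = 20*5 = 100 chips; eligible A, B, C, D, F
Layer 21-65: 45 each from A, B, D, F = 45*4 = 180 chips; eligible A, B, D, F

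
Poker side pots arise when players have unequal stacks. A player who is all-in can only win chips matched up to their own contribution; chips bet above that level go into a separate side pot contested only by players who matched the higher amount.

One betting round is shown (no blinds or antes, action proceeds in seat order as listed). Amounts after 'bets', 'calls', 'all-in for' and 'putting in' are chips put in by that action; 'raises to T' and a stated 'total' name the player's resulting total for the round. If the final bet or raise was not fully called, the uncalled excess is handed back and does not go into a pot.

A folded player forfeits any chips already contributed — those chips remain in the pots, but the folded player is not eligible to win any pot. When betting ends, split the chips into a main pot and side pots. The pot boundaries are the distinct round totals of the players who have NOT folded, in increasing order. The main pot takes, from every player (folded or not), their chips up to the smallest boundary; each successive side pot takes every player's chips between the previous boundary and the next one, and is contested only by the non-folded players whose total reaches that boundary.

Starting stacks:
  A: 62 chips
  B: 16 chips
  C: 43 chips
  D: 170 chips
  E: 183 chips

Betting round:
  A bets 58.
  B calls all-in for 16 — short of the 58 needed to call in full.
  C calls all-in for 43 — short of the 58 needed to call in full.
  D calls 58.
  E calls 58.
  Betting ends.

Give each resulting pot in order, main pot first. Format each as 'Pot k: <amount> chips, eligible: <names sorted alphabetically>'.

Contributions: A=58, B=16, C=43, D=58, E=58
Pot levels (distinct totals of non-folded players): 16, 43, 58
Layer 1-16: 16 each from A, B, C, D, E = 16*5 = 80 chips; eligible A, B, C, D, E
Layer 17-43: 27 each from A, C, D, E = 27*4 = 108 chips; eligible A, C, D, E
Layer 44-58: 15 each from A, D, E = 15*3 = 45 chips; eligible A, D, E

Pot 1: 80 chips, eligible: A, B, C, D, E
Pot 2: 108 chips, eligible: A, C, D, E
Pot 3: 45 chips, eligible: A, D, E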